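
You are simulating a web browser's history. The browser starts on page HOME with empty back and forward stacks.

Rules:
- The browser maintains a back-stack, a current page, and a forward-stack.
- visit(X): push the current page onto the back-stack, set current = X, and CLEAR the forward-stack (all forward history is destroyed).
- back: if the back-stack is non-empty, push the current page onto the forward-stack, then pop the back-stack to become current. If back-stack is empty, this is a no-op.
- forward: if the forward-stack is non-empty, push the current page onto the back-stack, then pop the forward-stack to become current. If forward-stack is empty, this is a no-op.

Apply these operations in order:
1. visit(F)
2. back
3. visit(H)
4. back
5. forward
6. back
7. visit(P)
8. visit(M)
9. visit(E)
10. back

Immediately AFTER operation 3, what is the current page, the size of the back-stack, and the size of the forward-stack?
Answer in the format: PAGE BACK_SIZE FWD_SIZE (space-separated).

After 1 (visit(F)): cur=F back=1 fwd=0
After 2 (back): cur=HOME back=0 fwd=1
After 3 (visit(H)): cur=H back=1 fwd=0

H 1 0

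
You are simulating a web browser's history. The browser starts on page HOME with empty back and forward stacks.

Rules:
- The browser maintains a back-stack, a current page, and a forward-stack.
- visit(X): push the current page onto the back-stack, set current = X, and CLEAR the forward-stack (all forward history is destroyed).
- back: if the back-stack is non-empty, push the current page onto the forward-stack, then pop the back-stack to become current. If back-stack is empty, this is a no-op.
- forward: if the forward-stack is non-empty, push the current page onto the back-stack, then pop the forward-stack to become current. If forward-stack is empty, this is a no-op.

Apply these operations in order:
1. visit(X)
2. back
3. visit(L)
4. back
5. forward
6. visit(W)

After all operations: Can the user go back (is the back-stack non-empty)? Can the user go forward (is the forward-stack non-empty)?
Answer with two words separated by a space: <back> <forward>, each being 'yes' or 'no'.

After 1 (visit(X)): cur=X back=1 fwd=0
After 2 (back): cur=HOME back=0 fwd=1
After 3 (visit(L)): cur=L back=1 fwd=0
After 4 (back): cur=HOME back=0 fwd=1
After 5 (forward): cur=L back=1 fwd=0
After 6 (visit(W)): cur=W back=2 fwd=0

Answer: yes no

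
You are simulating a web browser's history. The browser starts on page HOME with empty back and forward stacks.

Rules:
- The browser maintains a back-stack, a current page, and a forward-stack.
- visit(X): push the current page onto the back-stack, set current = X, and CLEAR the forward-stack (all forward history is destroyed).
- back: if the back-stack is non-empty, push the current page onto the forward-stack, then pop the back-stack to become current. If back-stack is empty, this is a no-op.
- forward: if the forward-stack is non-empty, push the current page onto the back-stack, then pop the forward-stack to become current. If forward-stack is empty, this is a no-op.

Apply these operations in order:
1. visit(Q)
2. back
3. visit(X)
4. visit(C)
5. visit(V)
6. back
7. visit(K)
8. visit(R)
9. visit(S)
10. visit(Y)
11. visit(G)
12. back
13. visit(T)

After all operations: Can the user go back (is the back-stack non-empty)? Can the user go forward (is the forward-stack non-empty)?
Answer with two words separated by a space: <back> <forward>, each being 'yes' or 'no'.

Answer: yes no

Derivation:
After 1 (visit(Q)): cur=Q back=1 fwd=0
After 2 (back): cur=HOME back=0 fwd=1
After 3 (visit(X)): cur=X back=1 fwd=0
After 4 (visit(C)): cur=C back=2 fwd=0
After 5 (visit(V)): cur=V back=3 fwd=0
After 6 (back): cur=C back=2 fwd=1
After 7 (visit(K)): cur=K back=3 fwd=0
After 8 (visit(R)): cur=R back=4 fwd=0
After 9 (visit(S)): cur=S back=5 fwd=0
After 10 (visit(Y)): cur=Y back=6 fwd=0
After 11 (visit(G)): cur=G back=7 fwd=0
After 12 (back): cur=Y back=6 fwd=1
After 13 (visit(T)): cur=T back=7 fwd=0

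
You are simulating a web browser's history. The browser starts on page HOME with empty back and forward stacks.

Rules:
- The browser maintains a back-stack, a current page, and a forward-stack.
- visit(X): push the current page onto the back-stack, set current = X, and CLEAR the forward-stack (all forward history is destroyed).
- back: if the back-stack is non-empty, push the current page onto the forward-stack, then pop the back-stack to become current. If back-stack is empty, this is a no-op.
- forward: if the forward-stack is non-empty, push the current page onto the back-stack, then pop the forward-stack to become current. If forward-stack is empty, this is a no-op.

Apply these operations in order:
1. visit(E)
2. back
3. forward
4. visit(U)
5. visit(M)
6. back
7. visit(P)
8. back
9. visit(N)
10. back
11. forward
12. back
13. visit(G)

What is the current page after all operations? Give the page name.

Answer: G

Derivation:
After 1 (visit(E)): cur=E back=1 fwd=0
After 2 (back): cur=HOME back=0 fwd=1
After 3 (forward): cur=E back=1 fwd=0
After 4 (visit(U)): cur=U back=2 fwd=0
After 5 (visit(M)): cur=M back=3 fwd=0
After 6 (back): cur=U back=2 fwd=1
After 7 (visit(P)): cur=P back=3 fwd=0
After 8 (back): cur=U back=2 fwd=1
After 9 (visit(N)): cur=N back=3 fwd=0
After 10 (back): cur=U back=2 fwd=1
After 11 (forward): cur=N back=3 fwd=0
After 12 (back): cur=U back=2 fwd=1
After 13 (visit(G)): cur=G back=3 fwd=0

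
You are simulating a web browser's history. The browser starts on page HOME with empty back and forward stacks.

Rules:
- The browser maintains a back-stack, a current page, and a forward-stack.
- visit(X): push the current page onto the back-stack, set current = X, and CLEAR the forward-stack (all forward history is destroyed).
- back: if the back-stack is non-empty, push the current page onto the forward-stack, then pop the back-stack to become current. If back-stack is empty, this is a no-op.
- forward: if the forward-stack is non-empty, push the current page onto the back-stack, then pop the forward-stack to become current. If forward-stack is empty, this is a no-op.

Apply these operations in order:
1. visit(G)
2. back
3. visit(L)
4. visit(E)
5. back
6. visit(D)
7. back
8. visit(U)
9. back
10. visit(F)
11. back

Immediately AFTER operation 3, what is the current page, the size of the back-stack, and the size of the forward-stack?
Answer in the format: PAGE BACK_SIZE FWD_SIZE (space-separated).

After 1 (visit(G)): cur=G back=1 fwd=0
After 2 (back): cur=HOME back=0 fwd=1
After 3 (visit(L)): cur=L back=1 fwd=0

L 1 0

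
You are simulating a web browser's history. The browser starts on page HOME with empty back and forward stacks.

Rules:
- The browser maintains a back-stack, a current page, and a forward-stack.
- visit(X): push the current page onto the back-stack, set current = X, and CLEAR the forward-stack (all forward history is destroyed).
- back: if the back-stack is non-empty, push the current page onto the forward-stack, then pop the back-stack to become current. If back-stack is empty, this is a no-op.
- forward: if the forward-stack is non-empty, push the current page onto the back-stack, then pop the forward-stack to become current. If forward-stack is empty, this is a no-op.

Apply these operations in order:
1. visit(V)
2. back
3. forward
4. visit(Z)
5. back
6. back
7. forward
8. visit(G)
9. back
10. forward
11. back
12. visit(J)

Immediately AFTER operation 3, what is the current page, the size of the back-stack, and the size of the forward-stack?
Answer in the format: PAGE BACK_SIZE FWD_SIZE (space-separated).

After 1 (visit(V)): cur=V back=1 fwd=0
After 2 (back): cur=HOME back=0 fwd=1
After 3 (forward): cur=V back=1 fwd=0

V 1 0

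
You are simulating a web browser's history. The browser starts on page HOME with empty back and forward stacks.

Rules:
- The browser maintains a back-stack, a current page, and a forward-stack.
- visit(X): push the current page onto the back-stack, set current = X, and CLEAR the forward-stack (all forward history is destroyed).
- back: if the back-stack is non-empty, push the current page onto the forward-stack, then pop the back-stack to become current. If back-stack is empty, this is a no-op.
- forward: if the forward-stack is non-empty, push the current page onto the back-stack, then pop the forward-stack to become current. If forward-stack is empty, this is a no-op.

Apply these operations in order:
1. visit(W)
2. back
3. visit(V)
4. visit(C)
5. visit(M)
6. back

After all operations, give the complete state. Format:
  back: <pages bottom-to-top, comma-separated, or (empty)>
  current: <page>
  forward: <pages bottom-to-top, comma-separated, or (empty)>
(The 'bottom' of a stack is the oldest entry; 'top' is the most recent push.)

Answer: back: HOME,V
current: C
forward: M

Derivation:
After 1 (visit(W)): cur=W back=1 fwd=0
After 2 (back): cur=HOME back=0 fwd=1
After 3 (visit(V)): cur=V back=1 fwd=0
After 4 (visit(C)): cur=C back=2 fwd=0
After 5 (visit(M)): cur=M back=3 fwd=0
After 6 (back): cur=C back=2 fwd=1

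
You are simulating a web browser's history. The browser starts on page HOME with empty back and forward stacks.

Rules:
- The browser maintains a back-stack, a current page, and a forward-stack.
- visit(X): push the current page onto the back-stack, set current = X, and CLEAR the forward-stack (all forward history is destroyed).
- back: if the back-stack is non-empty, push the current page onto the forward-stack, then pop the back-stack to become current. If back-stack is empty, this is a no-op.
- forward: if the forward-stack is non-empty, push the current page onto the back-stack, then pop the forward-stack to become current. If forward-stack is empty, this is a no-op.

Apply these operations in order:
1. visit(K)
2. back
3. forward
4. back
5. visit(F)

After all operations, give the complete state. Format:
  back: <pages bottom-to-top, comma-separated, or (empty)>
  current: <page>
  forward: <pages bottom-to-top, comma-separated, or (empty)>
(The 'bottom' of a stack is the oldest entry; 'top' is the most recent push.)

Answer: back: HOME
current: F
forward: (empty)

Derivation:
After 1 (visit(K)): cur=K back=1 fwd=0
After 2 (back): cur=HOME back=0 fwd=1
After 3 (forward): cur=K back=1 fwd=0
After 4 (back): cur=HOME back=0 fwd=1
After 5 (visit(F)): cur=F back=1 fwd=0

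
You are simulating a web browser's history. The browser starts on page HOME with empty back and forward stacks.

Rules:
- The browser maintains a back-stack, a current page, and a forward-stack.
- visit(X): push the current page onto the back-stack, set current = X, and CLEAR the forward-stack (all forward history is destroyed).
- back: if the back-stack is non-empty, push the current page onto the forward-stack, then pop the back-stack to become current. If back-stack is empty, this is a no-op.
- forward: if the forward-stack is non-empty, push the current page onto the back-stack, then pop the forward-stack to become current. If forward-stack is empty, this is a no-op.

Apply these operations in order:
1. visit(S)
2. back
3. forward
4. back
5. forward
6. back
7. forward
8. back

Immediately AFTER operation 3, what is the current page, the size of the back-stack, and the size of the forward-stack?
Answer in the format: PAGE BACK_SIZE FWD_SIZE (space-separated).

After 1 (visit(S)): cur=S back=1 fwd=0
After 2 (back): cur=HOME back=0 fwd=1
After 3 (forward): cur=S back=1 fwd=0

S 1 0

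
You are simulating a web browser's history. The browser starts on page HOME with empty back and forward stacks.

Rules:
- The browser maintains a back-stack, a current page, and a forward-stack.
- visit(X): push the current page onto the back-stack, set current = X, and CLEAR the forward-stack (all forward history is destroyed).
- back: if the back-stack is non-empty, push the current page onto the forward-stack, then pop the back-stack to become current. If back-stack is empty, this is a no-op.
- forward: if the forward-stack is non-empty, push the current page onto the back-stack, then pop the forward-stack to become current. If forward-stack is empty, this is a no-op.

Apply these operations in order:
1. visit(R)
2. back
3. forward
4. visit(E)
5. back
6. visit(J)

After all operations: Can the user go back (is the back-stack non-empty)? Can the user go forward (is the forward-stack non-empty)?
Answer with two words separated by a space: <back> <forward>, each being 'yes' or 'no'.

Answer: yes no

Derivation:
After 1 (visit(R)): cur=R back=1 fwd=0
After 2 (back): cur=HOME back=0 fwd=1
After 3 (forward): cur=R back=1 fwd=0
After 4 (visit(E)): cur=E back=2 fwd=0
After 5 (back): cur=R back=1 fwd=1
After 6 (visit(J)): cur=J back=2 fwd=0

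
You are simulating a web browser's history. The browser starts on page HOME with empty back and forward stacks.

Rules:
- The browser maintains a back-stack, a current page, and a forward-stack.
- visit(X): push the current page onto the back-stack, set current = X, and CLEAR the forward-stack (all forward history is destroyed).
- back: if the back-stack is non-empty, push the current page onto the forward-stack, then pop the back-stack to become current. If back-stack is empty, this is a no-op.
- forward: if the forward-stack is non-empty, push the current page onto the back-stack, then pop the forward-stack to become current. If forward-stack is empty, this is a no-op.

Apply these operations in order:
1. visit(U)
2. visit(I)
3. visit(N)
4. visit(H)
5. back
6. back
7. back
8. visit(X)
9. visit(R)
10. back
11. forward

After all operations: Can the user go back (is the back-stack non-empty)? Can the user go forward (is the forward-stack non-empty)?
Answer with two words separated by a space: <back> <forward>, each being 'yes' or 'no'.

After 1 (visit(U)): cur=U back=1 fwd=0
After 2 (visit(I)): cur=I back=2 fwd=0
After 3 (visit(N)): cur=N back=3 fwd=0
After 4 (visit(H)): cur=H back=4 fwd=0
After 5 (back): cur=N back=3 fwd=1
After 6 (back): cur=I back=2 fwd=2
After 7 (back): cur=U back=1 fwd=3
After 8 (visit(X)): cur=X back=2 fwd=0
After 9 (visit(R)): cur=R back=3 fwd=0
After 10 (back): cur=X back=2 fwd=1
After 11 (forward): cur=R back=3 fwd=0

Answer: yes no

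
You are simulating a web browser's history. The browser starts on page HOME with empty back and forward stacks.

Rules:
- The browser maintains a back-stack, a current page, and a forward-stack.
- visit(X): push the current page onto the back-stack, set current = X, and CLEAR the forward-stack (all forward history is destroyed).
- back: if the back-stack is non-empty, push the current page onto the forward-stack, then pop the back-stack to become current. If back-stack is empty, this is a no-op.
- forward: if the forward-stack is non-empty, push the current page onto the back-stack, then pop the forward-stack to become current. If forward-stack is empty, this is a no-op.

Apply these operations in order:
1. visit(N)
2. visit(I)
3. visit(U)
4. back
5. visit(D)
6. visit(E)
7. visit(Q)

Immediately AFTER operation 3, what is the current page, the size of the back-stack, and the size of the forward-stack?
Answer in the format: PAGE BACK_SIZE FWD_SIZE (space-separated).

After 1 (visit(N)): cur=N back=1 fwd=0
After 2 (visit(I)): cur=I back=2 fwd=0
After 3 (visit(U)): cur=U back=3 fwd=0

U 3 0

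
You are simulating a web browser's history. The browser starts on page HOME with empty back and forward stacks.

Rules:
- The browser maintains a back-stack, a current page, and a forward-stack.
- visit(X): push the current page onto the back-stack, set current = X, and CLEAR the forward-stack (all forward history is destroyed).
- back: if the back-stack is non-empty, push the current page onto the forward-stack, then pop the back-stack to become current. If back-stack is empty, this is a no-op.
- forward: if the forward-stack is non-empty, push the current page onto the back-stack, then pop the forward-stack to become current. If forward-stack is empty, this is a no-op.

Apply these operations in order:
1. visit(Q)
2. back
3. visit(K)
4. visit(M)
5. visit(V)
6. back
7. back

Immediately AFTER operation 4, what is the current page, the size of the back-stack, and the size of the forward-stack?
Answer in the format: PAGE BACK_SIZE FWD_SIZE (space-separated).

After 1 (visit(Q)): cur=Q back=1 fwd=0
After 2 (back): cur=HOME back=0 fwd=1
After 3 (visit(K)): cur=K back=1 fwd=0
After 4 (visit(M)): cur=M back=2 fwd=0

M 2 0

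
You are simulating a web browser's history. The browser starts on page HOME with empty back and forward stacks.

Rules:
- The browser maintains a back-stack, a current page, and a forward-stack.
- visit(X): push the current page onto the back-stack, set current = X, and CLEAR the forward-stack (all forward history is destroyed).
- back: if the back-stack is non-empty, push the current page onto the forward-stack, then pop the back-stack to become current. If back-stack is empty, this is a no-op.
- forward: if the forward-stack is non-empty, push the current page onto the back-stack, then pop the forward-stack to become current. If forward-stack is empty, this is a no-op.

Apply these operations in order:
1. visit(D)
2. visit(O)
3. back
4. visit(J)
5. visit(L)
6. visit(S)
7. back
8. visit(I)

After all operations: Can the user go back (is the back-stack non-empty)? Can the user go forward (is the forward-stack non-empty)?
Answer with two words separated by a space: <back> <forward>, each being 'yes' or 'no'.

After 1 (visit(D)): cur=D back=1 fwd=0
After 2 (visit(O)): cur=O back=2 fwd=0
After 3 (back): cur=D back=1 fwd=1
After 4 (visit(J)): cur=J back=2 fwd=0
After 5 (visit(L)): cur=L back=3 fwd=0
After 6 (visit(S)): cur=S back=4 fwd=0
After 7 (back): cur=L back=3 fwd=1
After 8 (visit(I)): cur=I back=4 fwd=0

Answer: yes no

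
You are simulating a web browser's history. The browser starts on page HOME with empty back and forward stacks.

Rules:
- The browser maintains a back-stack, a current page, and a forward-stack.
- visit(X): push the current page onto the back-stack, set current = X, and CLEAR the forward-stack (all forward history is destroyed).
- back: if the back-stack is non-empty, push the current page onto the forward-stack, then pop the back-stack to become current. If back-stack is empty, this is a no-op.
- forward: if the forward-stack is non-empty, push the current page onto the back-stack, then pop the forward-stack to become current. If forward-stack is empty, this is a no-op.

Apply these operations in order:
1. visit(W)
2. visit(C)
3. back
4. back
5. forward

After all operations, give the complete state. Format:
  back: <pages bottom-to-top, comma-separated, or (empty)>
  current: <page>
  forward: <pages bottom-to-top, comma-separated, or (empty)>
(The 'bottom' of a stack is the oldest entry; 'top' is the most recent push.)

Answer: back: HOME
current: W
forward: C

Derivation:
After 1 (visit(W)): cur=W back=1 fwd=0
After 2 (visit(C)): cur=C back=2 fwd=0
After 3 (back): cur=W back=1 fwd=1
After 4 (back): cur=HOME back=0 fwd=2
After 5 (forward): cur=W back=1 fwd=1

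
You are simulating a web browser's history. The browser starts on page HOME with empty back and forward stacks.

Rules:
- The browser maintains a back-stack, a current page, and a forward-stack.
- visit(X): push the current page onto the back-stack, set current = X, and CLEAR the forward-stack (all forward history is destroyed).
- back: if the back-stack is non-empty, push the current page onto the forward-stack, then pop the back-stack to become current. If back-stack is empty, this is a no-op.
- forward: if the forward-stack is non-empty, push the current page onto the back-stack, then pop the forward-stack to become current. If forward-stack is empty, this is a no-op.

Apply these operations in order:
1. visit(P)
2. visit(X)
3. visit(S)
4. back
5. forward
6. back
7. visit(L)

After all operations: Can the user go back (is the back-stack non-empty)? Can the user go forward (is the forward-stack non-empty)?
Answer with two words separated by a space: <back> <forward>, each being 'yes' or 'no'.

After 1 (visit(P)): cur=P back=1 fwd=0
After 2 (visit(X)): cur=X back=2 fwd=0
After 3 (visit(S)): cur=S back=3 fwd=0
After 4 (back): cur=X back=2 fwd=1
After 5 (forward): cur=S back=3 fwd=0
After 6 (back): cur=X back=2 fwd=1
After 7 (visit(L)): cur=L back=3 fwd=0

Answer: yes no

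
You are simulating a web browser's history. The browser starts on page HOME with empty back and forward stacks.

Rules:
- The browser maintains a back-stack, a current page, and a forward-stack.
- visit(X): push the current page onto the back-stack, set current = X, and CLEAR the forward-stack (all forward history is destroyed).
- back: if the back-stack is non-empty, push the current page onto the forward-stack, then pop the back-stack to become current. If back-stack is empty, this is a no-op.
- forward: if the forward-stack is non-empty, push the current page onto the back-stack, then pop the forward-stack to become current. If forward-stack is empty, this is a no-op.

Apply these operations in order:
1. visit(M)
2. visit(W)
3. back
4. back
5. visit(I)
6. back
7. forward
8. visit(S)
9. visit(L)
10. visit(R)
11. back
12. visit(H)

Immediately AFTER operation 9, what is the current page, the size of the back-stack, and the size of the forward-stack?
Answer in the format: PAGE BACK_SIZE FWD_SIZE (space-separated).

After 1 (visit(M)): cur=M back=1 fwd=0
After 2 (visit(W)): cur=W back=2 fwd=0
After 3 (back): cur=M back=1 fwd=1
After 4 (back): cur=HOME back=0 fwd=2
After 5 (visit(I)): cur=I back=1 fwd=0
After 6 (back): cur=HOME back=0 fwd=1
After 7 (forward): cur=I back=1 fwd=0
After 8 (visit(S)): cur=S back=2 fwd=0
After 9 (visit(L)): cur=L back=3 fwd=0

L 3 0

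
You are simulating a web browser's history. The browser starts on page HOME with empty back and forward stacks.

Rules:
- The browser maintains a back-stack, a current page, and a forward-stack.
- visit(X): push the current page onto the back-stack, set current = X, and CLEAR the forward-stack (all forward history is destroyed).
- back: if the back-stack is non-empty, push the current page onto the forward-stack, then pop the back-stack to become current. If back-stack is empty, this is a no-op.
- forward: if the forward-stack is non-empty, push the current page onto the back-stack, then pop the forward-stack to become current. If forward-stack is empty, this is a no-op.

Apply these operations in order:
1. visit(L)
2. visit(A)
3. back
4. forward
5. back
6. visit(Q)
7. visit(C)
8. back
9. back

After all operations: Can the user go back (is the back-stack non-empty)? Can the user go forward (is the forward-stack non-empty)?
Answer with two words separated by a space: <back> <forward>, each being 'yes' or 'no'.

After 1 (visit(L)): cur=L back=1 fwd=0
After 2 (visit(A)): cur=A back=2 fwd=0
After 3 (back): cur=L back=1 fwd=1
After 4 (forward): cur=A back=2 fwd=0
After 5 (back): cur=L back=1 fwd=1
After 6 (visit(Q)): cur=Q back=2 fwd=0
After 7 (visit(C)): cur=C back=3 fwd=0
After 8 (back): cur=Q back=2 fwd=1
After 9 (back): cur=L back=1 fwd=2

Answer: yes yes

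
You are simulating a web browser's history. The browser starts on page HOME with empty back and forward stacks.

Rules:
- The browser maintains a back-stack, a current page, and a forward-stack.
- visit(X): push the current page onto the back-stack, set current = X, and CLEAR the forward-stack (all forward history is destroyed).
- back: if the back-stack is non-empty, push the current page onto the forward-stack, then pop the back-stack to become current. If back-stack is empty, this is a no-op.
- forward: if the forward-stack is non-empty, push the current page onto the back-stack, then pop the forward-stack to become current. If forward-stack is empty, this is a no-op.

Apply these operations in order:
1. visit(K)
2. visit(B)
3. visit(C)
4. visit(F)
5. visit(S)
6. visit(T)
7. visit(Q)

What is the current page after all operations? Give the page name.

After 1 (visit(K)): cur=K back=1 fwd=0
After 2 (visit(B)): cur=B back=2 fwd=0
After 3 (visit(C)): cur=C back=3 fwd=0
After 4 (visit(F)): cur=F back=4 fwd=0
After 5 (visit(S)): cur=S back=5 fwd=0
After 6 (visit(T)): cur=T back=6 fwd=0
After 7 (visit(Q)): cur=Q back=7 fwd=0

Answer: Q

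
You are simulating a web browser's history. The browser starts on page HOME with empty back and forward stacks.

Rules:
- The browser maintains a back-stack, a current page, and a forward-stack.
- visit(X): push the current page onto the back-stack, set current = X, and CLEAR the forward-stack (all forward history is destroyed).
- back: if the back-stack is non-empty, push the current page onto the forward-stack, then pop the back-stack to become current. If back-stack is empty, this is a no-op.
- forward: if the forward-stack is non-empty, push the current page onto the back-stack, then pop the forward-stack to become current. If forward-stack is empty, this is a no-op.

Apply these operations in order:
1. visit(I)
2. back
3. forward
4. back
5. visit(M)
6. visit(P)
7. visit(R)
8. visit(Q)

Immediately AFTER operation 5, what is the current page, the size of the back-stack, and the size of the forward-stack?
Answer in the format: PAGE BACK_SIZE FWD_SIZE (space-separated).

After 1 (visit(I)): cur=I back=1 fwd=0
After 2 (back): cur=HOME back=0 fwd=1
After 3 (forward): cur=I back=1 fwd=0
After 4 (back): cur=HOME back=0 fwd=1
After 5 (visit(M)): cur=M back=1 fwd=0

M 1 0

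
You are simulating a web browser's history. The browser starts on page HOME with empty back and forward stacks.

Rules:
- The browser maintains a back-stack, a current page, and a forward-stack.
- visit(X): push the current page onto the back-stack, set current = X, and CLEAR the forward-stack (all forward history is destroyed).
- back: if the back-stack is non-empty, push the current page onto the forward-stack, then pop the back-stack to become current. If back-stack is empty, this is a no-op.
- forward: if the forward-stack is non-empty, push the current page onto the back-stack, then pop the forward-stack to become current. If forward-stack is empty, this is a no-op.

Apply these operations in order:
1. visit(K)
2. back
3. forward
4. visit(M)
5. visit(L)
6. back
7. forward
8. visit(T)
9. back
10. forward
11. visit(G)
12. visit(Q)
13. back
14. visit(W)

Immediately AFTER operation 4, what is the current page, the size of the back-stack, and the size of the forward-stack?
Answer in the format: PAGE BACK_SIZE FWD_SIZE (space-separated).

After 1 (visit(K)): cur=K back=1 fwd=0
After 2 (back): cur=HOME back=0 fwd=1
After 3 (forward): cur=K back=1 fwd=0
After 4 (visit(M)): cur=M back=2 fwd=0

M 2 0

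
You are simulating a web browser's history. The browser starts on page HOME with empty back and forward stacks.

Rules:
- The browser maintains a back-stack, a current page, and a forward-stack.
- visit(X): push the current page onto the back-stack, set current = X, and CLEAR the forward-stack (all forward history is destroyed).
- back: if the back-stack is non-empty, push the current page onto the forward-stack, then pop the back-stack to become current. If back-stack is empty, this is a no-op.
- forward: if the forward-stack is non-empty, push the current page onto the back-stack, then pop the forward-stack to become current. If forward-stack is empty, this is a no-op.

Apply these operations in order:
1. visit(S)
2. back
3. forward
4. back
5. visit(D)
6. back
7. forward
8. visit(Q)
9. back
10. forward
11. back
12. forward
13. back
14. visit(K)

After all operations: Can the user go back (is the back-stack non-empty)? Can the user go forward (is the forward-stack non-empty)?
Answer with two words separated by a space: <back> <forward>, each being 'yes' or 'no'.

After 1 (visit(S)): cur=S back=1 fwd=0
After 2 (back): cur=HOME back=0 fwd=1
After 3 (forward): cur=S back=1 fwd=0
After 4 (back): cur=HOME back=0 fwd=1
After 5 (visit(D)): cur=D back=1 fwd=0
After 6 (back): cur=HOME back=0 fwd=1
After 7 (forward): cur=D back=1 fwd=0
After 8 (visit(Q)): cur=Q back=2 fwd=0
After 9 (back): cur=D back=1 fwd=1
After 10 (forward): cur=Q back=2 fwd=0
After 11 (back): cur=D back=1 fwd=1
After 12 (forward): cur=Q back=2 fwd=0
After 13 (back): cur=D back=1 fwd=1
After 14 (visit(K)): cur=K back=2 fwd=0

Answer: yes no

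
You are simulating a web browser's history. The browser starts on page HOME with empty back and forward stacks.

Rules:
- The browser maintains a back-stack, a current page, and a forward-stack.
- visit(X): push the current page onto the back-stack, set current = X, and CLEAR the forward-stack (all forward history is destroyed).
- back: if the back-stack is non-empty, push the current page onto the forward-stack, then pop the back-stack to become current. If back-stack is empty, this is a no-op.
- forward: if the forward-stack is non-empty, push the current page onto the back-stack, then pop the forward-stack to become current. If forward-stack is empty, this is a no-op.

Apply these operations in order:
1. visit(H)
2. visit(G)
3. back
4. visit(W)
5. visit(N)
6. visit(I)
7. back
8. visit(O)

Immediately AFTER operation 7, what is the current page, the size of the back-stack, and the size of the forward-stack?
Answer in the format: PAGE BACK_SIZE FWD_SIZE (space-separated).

After 1 (visit(H)): cur=H back=1 fwd=0
After 2 (visit(G)): cur=G back=2 fwd=0
After 3 (back): cur=H back=1 fwd=1
After 4 (visit(W)): cur=W back=2 fwd=0
After 5 (visit(N)): cur=N back=3 fwd=0
After 6 (visit(I)): cur=I back=4 fwd=0
After 7 (back): cur=N back=3 fwd=1

N 3 1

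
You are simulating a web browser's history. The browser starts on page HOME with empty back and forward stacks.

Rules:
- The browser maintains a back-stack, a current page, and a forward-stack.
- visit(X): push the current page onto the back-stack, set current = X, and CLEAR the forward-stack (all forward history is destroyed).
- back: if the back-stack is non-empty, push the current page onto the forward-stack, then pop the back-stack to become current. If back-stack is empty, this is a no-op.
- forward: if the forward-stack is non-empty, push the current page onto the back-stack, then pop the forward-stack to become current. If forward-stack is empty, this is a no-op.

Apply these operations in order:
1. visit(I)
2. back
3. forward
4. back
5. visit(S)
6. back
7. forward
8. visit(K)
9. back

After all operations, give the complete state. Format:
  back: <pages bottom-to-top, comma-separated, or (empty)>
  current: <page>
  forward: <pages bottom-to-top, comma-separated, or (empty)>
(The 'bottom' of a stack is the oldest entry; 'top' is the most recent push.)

Answer: back: HOME
current: S
forward: K

Derivation:
After 1 (visit(I)): cur=I back=1 fwd=0
After 2 (back): cur=HOME back=0 fwd=1
After 3 (forward): cur=I back=1 fwd=0
After 4 (back): cur=HOME back=0 fwd=1
After 5 (visit(S)): cur=S back=1 fwd=0
After 6 (back): cur=HOME back=0 fwd=1
After 7 (forward): cur=S back=1 fwd=0
After 8 (visit(K)): cur=K back=2 fwd=0
After 9 (back): cur=S back=1 fwd=1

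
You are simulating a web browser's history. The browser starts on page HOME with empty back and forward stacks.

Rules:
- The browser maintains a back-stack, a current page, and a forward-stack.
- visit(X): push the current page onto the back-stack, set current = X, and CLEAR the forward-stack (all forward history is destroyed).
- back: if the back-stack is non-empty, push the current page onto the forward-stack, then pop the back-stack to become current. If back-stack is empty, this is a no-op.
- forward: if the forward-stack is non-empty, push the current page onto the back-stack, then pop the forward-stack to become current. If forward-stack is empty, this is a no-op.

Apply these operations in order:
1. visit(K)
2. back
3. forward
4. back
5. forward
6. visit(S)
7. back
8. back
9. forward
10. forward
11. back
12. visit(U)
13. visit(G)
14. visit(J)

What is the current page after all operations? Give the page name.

After 1 (visit(K)): cur=K back=1 fwd=0
After 2 (back): cur=HOME back=0 fwd=1
After 3 (forward): cur=K back=1 fwd=0
After 4 (back): cur=HOME back=0 fwd=1
After 5 (forward): cur=K back=1 fwd=0
After 6 (visit(S)): cur=S back=2 fwd=0
After 7 (back): cur=K back=1 fwd=1
After 8 (back): cur=HOME back=0 fwd=2
After 9 (forward): cur=K back=1 fwd=1
After 10 (forward): cur=S back=2 fwd=0
After 11 (back): cur=K back=1 fwd=1
After 12 (visit(U)): cur=U back=2 fwd=0
After 13 (visit(G)): cur=G back=3 fwd=0
After 14 (visit(J)): cur=J back=4 fwd=0

Answer: J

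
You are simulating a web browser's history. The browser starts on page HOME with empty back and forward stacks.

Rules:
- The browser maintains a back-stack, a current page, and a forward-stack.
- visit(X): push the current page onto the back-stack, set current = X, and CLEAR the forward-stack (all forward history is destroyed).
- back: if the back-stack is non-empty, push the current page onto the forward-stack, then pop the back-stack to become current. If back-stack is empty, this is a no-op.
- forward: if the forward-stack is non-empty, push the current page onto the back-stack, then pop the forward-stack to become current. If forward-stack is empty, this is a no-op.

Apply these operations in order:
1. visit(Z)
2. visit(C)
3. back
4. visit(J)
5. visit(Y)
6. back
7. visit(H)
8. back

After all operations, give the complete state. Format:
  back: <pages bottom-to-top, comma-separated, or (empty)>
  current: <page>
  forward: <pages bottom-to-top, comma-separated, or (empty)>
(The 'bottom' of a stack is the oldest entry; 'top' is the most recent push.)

After 1 (visit(Z)): cur=Z back=1 fwd=0
After 2 (visit(C)): cur=C back=2 fwd=0
After 3 (back): cur=Z back=1 fwd=1
After 4 (visit(J)): cur=J back=2 fwd=0
After 5 (visit(Y)): cur=Y back=3 fwd=0
After 6 (back): cur=J back=2 fwd=1
After 7 (visit(H)): cur=H back=3 fwd=0
After 8 (back): cur=J back=2 fwd=1

Answer: back: HOME,Z
current: J
forward: H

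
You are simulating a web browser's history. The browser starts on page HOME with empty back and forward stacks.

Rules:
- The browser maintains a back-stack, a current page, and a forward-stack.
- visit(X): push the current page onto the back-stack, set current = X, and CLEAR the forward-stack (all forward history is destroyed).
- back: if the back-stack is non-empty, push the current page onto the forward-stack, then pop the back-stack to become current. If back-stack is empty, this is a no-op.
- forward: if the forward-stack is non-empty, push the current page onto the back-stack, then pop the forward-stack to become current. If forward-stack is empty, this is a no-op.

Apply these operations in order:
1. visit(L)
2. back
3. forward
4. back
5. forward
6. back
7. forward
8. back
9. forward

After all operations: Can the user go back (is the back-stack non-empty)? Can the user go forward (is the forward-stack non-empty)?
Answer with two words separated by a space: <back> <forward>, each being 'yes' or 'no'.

After 1 (visit(L)): cur=L back=1 fwd=0
After 2 (back): cur=HOME back=0 fwd=1
After 3 (forward): cur=L back=1 fwd=0
After 4 (back): cur=HOME back=0 fwd=1
After 5 (forward): cur=L back=1 fwd=0
After 6 (back): cur=HOME back=0 fwd=1
After 7 (forward): cur=L back=1 fwd=0
After 8 (back): cur=HOME back=0 fwd=1
After 9 (forward): cur=L back=1 fwd=0

Answer: yes no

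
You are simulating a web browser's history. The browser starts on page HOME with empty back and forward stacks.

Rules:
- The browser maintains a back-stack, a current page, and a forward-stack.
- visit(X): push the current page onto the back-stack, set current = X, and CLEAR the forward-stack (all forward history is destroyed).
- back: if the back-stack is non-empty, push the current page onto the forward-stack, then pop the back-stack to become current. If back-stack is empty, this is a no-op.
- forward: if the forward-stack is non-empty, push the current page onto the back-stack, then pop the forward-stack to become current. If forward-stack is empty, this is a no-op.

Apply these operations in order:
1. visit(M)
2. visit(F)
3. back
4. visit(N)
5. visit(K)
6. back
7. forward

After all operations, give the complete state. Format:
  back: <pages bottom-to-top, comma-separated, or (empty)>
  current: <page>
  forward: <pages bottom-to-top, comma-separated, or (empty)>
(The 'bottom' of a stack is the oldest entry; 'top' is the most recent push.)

Answer: back: HOME,M,N
current: K
forward: (empty)

Derivation:
After 1 (visit(M)): cur=M back=1 fwd=0
After 2 (visit(F)): cur=F back=2 fwd=0
After 3 (back): cur=M back=1 fwd=1
After 4 (visit(N)): cur=N back=2 fwd=0
After 5 (visit(K)): cur=K back=3 fwd=0
After 6 (back): cur=N back=2 fwd=1
After 7 (forward): cur=K back=3 fwd=0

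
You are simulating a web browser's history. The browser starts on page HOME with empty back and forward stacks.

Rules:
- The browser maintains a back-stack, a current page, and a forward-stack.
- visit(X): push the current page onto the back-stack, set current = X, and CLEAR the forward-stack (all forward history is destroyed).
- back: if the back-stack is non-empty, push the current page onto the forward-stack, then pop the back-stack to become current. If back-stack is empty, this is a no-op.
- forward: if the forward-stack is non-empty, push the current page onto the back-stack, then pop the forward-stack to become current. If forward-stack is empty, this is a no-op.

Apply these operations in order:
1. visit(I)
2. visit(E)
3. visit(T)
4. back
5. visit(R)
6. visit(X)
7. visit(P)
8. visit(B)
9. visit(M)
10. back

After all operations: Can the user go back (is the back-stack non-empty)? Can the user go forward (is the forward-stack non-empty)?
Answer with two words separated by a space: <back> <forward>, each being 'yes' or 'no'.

After 1 (visit(I)): cur=I back=1 fwd=0
After 2 (visit(E)): cur=E back=2 fwd=0
After 3 (visit(T)): cur=T back=3 fwd=0
After 4 (back): cur=E back=2 fwd=1
After 5 (visit(R)): cur=R back=3 fwd=0
After 6 (visit(X)): cur=X back=4 fwd=0
After 7 (visit(P)): cur=P back=5 fwd=0
After 8 (visit(B)): cur=B back=6 fwd=0
After 9 (visit(M)): cur=M back=7 fwd=0
After 10 (back): cur=B back=6 fwd=1

Answer: yes yes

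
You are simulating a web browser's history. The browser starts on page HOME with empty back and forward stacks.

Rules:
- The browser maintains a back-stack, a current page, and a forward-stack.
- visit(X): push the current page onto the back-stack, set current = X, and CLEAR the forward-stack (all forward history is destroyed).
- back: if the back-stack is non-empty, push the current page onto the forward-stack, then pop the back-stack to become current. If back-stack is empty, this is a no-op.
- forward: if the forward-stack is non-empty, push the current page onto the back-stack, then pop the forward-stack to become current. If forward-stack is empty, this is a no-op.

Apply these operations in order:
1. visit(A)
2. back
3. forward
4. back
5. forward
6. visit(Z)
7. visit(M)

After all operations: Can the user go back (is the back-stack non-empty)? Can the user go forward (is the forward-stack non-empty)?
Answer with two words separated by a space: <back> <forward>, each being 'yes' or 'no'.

Answer: yes no

Derivation:
After 1 (visit(A)): cur=A back=1 fwd=0
After 2 (back): cur=HOME back=0 fwd=1
After 3 (forward): cur=A back=1 fwd=0
After 4 (back): cur=HOME back=0 fwd=1
After 5 (forward): cur=A back=1 fwd=0
After 6 (visit(Z)): cur=Z back=2 fwd=0
After 7 (visit(M)): cur=M back=3 fwd=0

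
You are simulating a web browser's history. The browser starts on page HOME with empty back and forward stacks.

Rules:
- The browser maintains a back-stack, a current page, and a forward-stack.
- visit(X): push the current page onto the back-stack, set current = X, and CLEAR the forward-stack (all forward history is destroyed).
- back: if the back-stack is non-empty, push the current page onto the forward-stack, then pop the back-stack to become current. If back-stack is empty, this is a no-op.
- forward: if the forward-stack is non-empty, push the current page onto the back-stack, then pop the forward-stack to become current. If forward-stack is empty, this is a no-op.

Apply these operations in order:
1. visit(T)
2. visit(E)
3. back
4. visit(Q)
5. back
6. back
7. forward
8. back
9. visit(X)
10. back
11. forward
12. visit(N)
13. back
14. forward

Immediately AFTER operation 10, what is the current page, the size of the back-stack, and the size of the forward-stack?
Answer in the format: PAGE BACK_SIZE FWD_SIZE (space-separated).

After 1 (visit(T)): cur=T back=1 fwd=0
After 2 (visit(E)): cur=E back=2 fwd=0
After 3 (back): cur=T back=1 fwd=1
After 4 (visit(Q)): cur=Q back=2 fwd=0
After 5 (back): cur=T back=1 fwd=1
After 6 (back): cur=HOME back=0 fwd=2
After 7 (forward): cur=T back=1 fwd=1
After 8 (back): cur=HOME back=0 fwd=2
After 9 (visit(X)): cur=X back=1 fwd=0
After 10 (back): cur=HOME back=0 fwd=1

HOME 0 1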